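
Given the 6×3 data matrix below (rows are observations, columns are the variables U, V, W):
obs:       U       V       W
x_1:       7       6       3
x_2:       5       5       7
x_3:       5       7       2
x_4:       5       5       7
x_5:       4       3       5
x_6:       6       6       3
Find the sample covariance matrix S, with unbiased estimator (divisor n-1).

Step 1 — column means:
  mean(U) = (7 + 5 + 5 + 5 + 4 + 6) / 6 = 32/6 = 5.3333
  mean(V) = (6 + 5 + 7 + 5 + 3 + 6) / 6 = 32/6 = 5.3333
  mean(W) = (3 + 7 + 2 + 7 + 5 + 3) / 6 = 27/6 = 4.5

Step 2 — sample covariance S[i,j] = (1/(n-1)) · Σ_k (x_{k,i} - mean_i) · (x_{k,j} - mean_j), with n-1 = 5.
  S[U,U] = ((1.6667)·(1.6667) + (-0.3333)·(-0.3333) + (-0.3333)·(-0.3333) + (-0.3333)·(-0.3333) + (-1.3333)·(-1.3333) + (0.6667)·(0.6667)) / 5 = 5.3333/5 = 1.0667
  S[U,V] = ((1.6667)·(0.6667) + (-0.3333)·(-0.3333) + (-0.3333)·(1.6667) + (-0.3333)·(-0.3333) + (-1.3333)·(-2.3333) + (0.6667)·(0.6667)) / 5 = 4.3333/5 = 0.8667
  S[U,W] = ((1.6667)·(-1.5) + (-0.3333)·(2.5) + (-0.3333)·(-2.5) + (-0.3333)·(2.5) + (-1.3333)·(0.5) + (0.6667)·(-1.5)) / 5 = -5/5 = -1
  S[V,V] = ((0.6667)·(0.6667) + (-0.3333)·(-0.3333) + (1.6667)·(1.6667) + (-0.3333)·(-0.3333) + (-2.3333)·(-2.3333) + (0.6667)·(0.6667)) / 5 = 9.3333/5 = 1.8667
  S[V,W] = ((0.6667)·(-1.5) + (-0.3333)·(2.5) + (1.6667)·(-2.5) + (-0.3333)·(2.5) + (-2.3333)·(0.5) + (0.6667)·(-1.5)) / 5 = -9/5 = -1.8
  S[W,W] = ((-1.5)·(-1.5) + (2.5)·(2.5) + (-2.5)·(-2.5) + (2.5)·(2.5) + (0.5)·(0.5) + (-1.5)·(-1.5)) / 5 = 23.5/5 = 4.7

S is symmetric (S[j,i] = S[i,j]). Assembling:

S = [[1.0667, 0.8667, -1],
 [0.8667, 1.8667, -1.8],
 [-1, -1.8, 4.7]]


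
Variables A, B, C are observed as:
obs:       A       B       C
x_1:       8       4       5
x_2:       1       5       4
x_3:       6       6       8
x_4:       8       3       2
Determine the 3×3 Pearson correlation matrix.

Step 1 — column means:
  mean(A) = (8 + 1 + 6 + 8) / 4 = 23/4 = 5.75
  mean(B) = (4 + 5 + 6 + 3) / 4 = 18/4 = 4.5
  mean(C) = (5 + 4 + 8 + 2) / 4 = 19/4 = 4.75

Step 2 — sample variances and covariances s[i,j] = (1/(n-1)) · Σ_k (x_{k,i} - mean_i) · (x_{k,j} - mean_j), with n-1 = 3:
  s[A,A] = ((2.25)·(2.25) + (-4.75)·(-4.75) + (0.25)·(0.25) + (2.25)·(2.25)) / 3 = 32.75/3 = 10.9167
  s[A,B] = ((2.25)·(-0.5) + (-4.75)·(0.5) + (0.25)·(1.5) + (2.25)·(-1.5)) / 3 = -6.5/3 = -2.1667
  s[A,C] = ((2.25)·(0.25) + (-4.75)·(-0.75) + (0.25)·(3.25) + (2.25)·(-2.75)) / 3 = -1.25/3 = -0.4167
  s[B,B] = ((-0.5)·(-0.5) + (0.5)·(0.5) + (1.5)·(1.5) + (-1.5)·(-1.5)) / 3 = 5/3 = 1.6667
  s[B,C] = ((-0.5)·(0.25) + (0.5)·(-0.75) + (1.5)·(3.25) + (-1.5)·(-2.75)) / 3 = 8.5/3 = 2.8333
  s[C,C] = ((0.25)·(0.25) + (-0.75)·(-0.75) + (3.25)·(3.25) + (-2.75)·(-2.75)) / 3 = 18.75/3 = 6.25
  Sample standard deviations s_i = √(s[i,i]):
  s(A) = √(10.9167) = 3.304
  s(B) = √(1.6667) = 1.291
  s(C) = √(6.25) = 2.5

Step 3 — r_{ij} = s_{ij} / (s_i · s_j):
  r[A,A] = 1 (diagonal).
  r[A,B] = -2.1667 / (3.304 · 1.291) = -2.1667 / 4.2655 = -0.508
  r[A,C] = -0.4167 / (3.304 · 2.5) = -0.4167 / 8.2601 = -0.0504
  r[B,B] = 1 (diagonal).
  r[B,C] = 2.8333 / (1.291 · 2.5) = 2.8333 / 3.2275 = 0.8779
  r[C,C] = 1 (diagonal).

R is symmetric with unit diagonal. Assembling:

R = [[1, -0.508, -0.0504],
 [-0.508, 1, 0.8779],
 [-0.0504, 0.8779, 1]]


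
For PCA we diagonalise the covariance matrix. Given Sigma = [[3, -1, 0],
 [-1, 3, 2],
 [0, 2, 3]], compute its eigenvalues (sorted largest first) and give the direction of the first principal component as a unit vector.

Step 1 — characteristic polynomial p(λ) = det(λI - Sigma) = λ³ - tr·λ² + c_1·λ - det, where tr = trace, c_1 = sum of the principal 2×2 minors, det = det(Sigma):
  tr = 3 + 3 + 3 = 9,
  c_1 = (3·3 - (-1)²) + (3·3 - (0)²) + (3·3 - (2)²) = 8 + 9 + 5 = 22,
  det = 3·(3·3 - (2)²) - (-1)·((-1)·3 - (2)·(0)) + (0)·((-1)·(2) - 3·(0)) = 3·(5) - (-1)·(-3) + (0)·(-2) = 12.
  So p(λ) = λ³ - 9λ² + 22λ - 12.
Step 2 — look for an integer root (rational root theorem: any rational root is an integer divisor of 12). Testing λ = 3:
  p(3) = 27 - 81 + 66 - 12 = 0  ✓
  Dividing out (λ - 3): p(λ) = (λ - 3)(λ² - 6λ + 4).
Step 3 — remaining eigenvalues from the quadratic λ² - 6λ + 4 = 0:
  Δ = 6² - 4·4 = 36 - 16 = 20,  λ = (6 ± √20)/2 = (6 ± 4.4721)/2 ≈ 5.2361 or 0.7639.
  Sorted: λ_1 = 5.2361,  λ_2 = 3,  λ_3 = 0.7639  (check: sum = 9 = tr ✓).

Step 4 — unit eigenvector for λ_1 ≈ 5.2361: v spans the null space of (Sigma - λ_1 I), whose rows are
  r_1 = (-2.2361, -1, 0),  r_2 = (-1, -2.2361, 2),  r_3 = (0, 2, -2.2361).
  v is orthogonal to every row, so take v ∝ r_1 × r_2 = ((-1)·(2) - (0)·(-2.2361), (0)·(-1) - (-2.2361)·(2), (-2.2361)·(-2.2361) - (-1)·(-1)) ≈ (-2, 4.4721, 4).
  Rescale (multiply by -1 so the first nonzero entry is positive): u = (2, -4.4721, -4).
  ||u|| = √((2)² + (-4.4721)² + (-4)²) = √(40) ≈ 6.3246,  v_1 = u/||u|| ≈ (0.3162, -0.7071, -0.6325) (||v_1|| = 1).

λ_1 = 5.2361,  λ_2 = 3,  λ_3 = 0.7639;  v_1 ≈ (0.3162, -0.7071, -0.6325)


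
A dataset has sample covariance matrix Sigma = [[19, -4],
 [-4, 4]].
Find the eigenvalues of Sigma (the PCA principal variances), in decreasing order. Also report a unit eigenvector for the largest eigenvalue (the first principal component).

Step 1 — characteristic polynomial of 2×2 Sigma:
  det(Sigma - λI) = λ² - trace · λ + det = 0.
  trace = 19 + 4 = 23, det = 19·4 - (-4)² = 60.
Step 2 — discriminant:
  Δ = trace² - 4·det = 529 - 240 = 289.
Step 3 — eigenvalues:
  λ = (trace ± √Δ)/2 = (23 ± 17)/2,
  λ_1 = 20,  λ_2 = 3.

Step 4 — unit eigenvector for λ_1: solve (Sigma - λ_1 I)v = 0. First row:
  (19 - 20)·v_x + (-4)·v_y = 0, i.e. (-1)·v_x + (-4)·v_y = 0,
  so v ∝ (b, λ_1 - a) = (-4, 1); multiply by -1 so the first entry is positive: u = (4, -1).
  ||u|| = √((4)² + (-1)²) = √(17) ≈ 4.1231,
  v_1 = u/||u|| ≈ (0.9701, -0.2425) (||v_1|| = 1).

λ_1 = 20,  λ_2 = 3;  v_1 ≈ (0.9701, -0.2425)


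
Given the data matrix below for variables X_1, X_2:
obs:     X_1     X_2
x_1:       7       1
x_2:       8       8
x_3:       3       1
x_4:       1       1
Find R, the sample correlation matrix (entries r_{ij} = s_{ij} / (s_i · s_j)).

Step 1 — column means:
  mean(X_1) = (7 + 8 + 3 + 1) / 4 = 19/4 = 4.75
  mean(X_2) = (1 + 8 + 1 + 1) / 4 = 11/4 = 2.75

Step 2 — sample variances and covariances s[i,j] = (1/(n-1)) · Σ_k (x_{k,i} - mean_i) · (x_{k,j} - mean_j), with n-1 = 3:
  s[X_1,X_1] = ((2.25)·(2.25) + (3.25)·(3.25) + (-1.75)·(-1.75) + (-3.75)·(-3.75)) / 3 = 32.75/3 = 10.9167
  s[X_1,X_2] = ((2.25)·(-1.75) + (3.25)·(5.25) + (-1.75)·(-1.75) + (-3.75)·(-1.75)) / 3 = 22.75/3 = 7.5833
  s[X_2,X_2] = ((-1.75)·(-1.75) + (5.25)·(5.25) + (-1.75)·(-1.75) + (-1.75)·(-1.75)) / 3 = 36.75/3 = 12.25
  Sample standard deviations s_i = √(s[i,i]):
  s(X_1) = √(10.9167) = 3.304
  s(X_2) = √(12.25) = 3.5

Step 3 — r_{ij} = s_{ij} / (s_i · s_j):
  r[X_1,X_1] = 1 (diagonal).
  r[X_1,X_2] = 7.5833 / (3.304 · 3.5) = 7.5833 / 11.5641 = 0.6558
  r[X_2,X_2] = 1 (diagonal).

R is symmetric with unit diagonal. Assembling:

R = [[1, 0.6558],
 [0.6558, 1]]


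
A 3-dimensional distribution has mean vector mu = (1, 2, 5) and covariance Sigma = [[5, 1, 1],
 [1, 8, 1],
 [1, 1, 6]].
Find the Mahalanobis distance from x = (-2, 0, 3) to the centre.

Step 1 — centre the observation: (x - mu) = (-3, -2, -2).

Step 2 — invert Sigma (cofactor / det for 3×3, or solve directly):
  Sigma^{-1} = [[0.2108, -0.0224, -0.0314],
 [-0.0224, 0.13, -0.0179],
 [-0.0314, -0.0179, 0.1749]].

Step 3 — form the quadratic (x - mu)^T · Sigma^{-1} · (x - mu):
  Sigma^{-1} · (x - mu) = (-0.5247, -0.157, -0.2197).
  (x - mu)^T · [Sigma^{-1} · (x - mu)] = (-3)·(-0.5247) + (-2)·(-0.157) + (-2)·(-0.2197) = 2.3274.

Step 4 — take square root: d = √(2.3274) ≈ 1.5256.

d(x, mu) = √(2.3274) ≈ 1.5256


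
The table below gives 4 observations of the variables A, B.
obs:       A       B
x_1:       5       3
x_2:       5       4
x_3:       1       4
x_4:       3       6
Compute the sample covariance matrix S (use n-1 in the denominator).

Step 1 — column means:
  mean(A) = (5 + 5 + 1 + 3) / 4 = 14/4 = 3.5
  mean(B) = (3 + 4 + 4 + 6) / 4 = 17/4 = 4.25

Step 2 — sample covariance S[i,j] = (1/(n-1)) · Σ_k (x_{k,i} - mean_i) · (x_{k,j} - mean_j), with n-1 = 3.
  S[A,A] = ((1.5)·(1.5) + (1.5)·(1.5) + (-2.5)·(-2.5) + (-0.5)·(-0.5)) / 3 = 11/3 = 3.6667
  S[A,B] = ((1.5)·(-1.25) + (1.5)·(-0.25) + (-2.5)·(-0.25) + (-0.5)·(1.75)) / 3 = -2.5/3 = -0.8333
  S[B,B] = ((-1.25)·(-1.25) + (-0.25)·(-0.25) + (-0.25)·(-0.25) + (1.75)·(1.75)) / 3 = 4.75/3 = 1.5833

S is symmetric (S[j,i] = S[i,j]). Assembling:

S = [[3.6667, -0.8333],
 [-0.8333, 1.5833]]


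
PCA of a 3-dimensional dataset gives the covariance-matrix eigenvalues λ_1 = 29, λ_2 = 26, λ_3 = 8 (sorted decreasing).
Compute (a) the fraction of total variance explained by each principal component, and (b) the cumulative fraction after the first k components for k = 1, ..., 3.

Step 1 — total variance = trace(Sigma) = Σ λ_i = 29 + 26 + 8 = 63.

Step 2 — fraction explained by component i = λ_i / Σ λ:
  PC1: 29/63 = 0.4603
  PC2: 26/63 = 0.4127
  PC3: 8/63 = 0.127

Step 3 — cumulative fraction after k components = (λ_1 + ... + λ_k) / Σ λ:
  k = 1: 29/63 = 0.4603
  k = 2: (29 + 26)/63 = 55/63 = 0.873
  k = 3: (29 + 26 + 8)/63 = 63/63 = 1

Summary (fraction, with percent):

explained: PC1 0.4603 (46.03%), PC2 0.4127 (41.27%), PC3 0.127 (12.7%);  cumulative: 0.4603, 0.873, 1


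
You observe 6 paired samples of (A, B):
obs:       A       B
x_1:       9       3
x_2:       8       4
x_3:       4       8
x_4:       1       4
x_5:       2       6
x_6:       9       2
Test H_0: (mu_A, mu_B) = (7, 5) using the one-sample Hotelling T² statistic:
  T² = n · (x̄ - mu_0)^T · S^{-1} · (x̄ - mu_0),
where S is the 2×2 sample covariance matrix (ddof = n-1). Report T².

Step 1 — sample mean vector:
  mean(A) = (9 + 8 + 4 + 1 + 2 + 9) / 6 = 33/6 = 5.5
  mean(B) = (3 + 4 + 8 + 4 + 6 + 2) / 6 = 27/6 = 4.5
  x̄ = (5.5, 4.5),  deviation x̄ - mu_0 = (5.5, 4.5) - (7, 5) = (-1.5, -0.5).

Step 2 — sample covariance matrix, S[i,j] = (1/(n-1)) · Σ_k (x_{k,i} - mean_i) · (x_{k,j} - mean_j), divisor n-1 = 5:
  S[A,A] = ((3.5)·(3.5) + (2.5)·(2.5) + (-1.5)·(-1.5) + (-4.5)·(-4.5) + (-3.5)·(-3.5) + (3.5)·(3.5)) / 5 = 65.5/5 = 13.1
  S[A,B] = ((3.5)·(-1.5) + (2.5)·(-0.5) + (-1.5)·(3.5) + (-4.5)·(-0.5) + (-3.5)·(1.5) + (3.5)·(-2.5)) / 5 = -23.5/5 = -4.7
  S[B,B] = ((-1.5)·(-1.5) + (-0.5)·(-0.5) + (3.5)·(3.5) + (-0.5)·(-0.5) + (1.5)·(1.5) + (-2.5)·(-2.5)) / 5 = 23.5/5 = 4.7
  S = [[13.1, -4.7],
 [-4.7, 4.7]].

Step 3 — invert S. det(S) = 13.1·4.7 - (-4.7)² = 39.48.
  S^{-1} = (1/det) · [[d, -b], [-b, a]] = [[0.119, 0.119],
 [0.119, 0.3318]].

Step 4 — quadratic form (x̄ - mu_0)^T · S^{-1} · (x̄ - mu_0):
  S^{-1} · (x̄ - mu_0) = (-0.2381, -0.3445),
  (x̄ - mu_0)^T · [...] = (-1.5)·(-0.2381) + (-0.5)·(-0.3445) = 0.5294.

Step 5 — scale by n: T² = 6 · 0.5294 = 3.1763.

T² ≈ 3.1763


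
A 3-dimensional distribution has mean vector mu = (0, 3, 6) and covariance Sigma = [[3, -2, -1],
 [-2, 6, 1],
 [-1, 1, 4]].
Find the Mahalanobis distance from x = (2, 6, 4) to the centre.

Step 1 — centre the observation: (x - mu) = (2, 3, -2).

Step 2 — invert Sigma (cofactor / det for 3×3, or solve directly):
  Sigma^{-1} = [[0.451, 0.1373, 0.0784],
 [0.1373, 0.2157, -0.0196],
 [0.0784, -0.0196, 0.2745]].

Step 3 — form the quadratic (x - mu)^T · Sigma^{-1} · (x - mu):
  Sigma^{-1} · (x - mu) = (1.1569, 0.9608, -0.451).
  (x - mu)^T · [Sigma^{-1} · (x - mu)] = (2)·(1.1569) + (3)·(0.9608) + (-2)·(-0.451) = 6.098.

Step 4 — take square root: d = √(6.098) ≈ 2.4694.

d(x, mu) = √(6.098) ≈ 2.4694


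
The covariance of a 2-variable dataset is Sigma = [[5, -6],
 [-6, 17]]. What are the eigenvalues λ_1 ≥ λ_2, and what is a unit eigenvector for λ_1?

Step 1 — characteristic polynomial of 2×2 Sigma:
  det(Sigma - λI) = λ² - trace · λ + det = 0.
  trace = 5 + 17 = 22, det = 5·17 - (-6)² = 49.
Step 2 — discriminant:
  Δ = trace² - 4·det = 484 - 196 = 288.
Step 3 — eigenvalues:
  λ = (trace ± √Δ)/2 = (22 ± 16.9706)/2,
  λ_1 = 19.4853,  λ_2 = 2.5147.

Step 4 — unit eigenvector for λ_1: solve (Sigma - λ_1 I)v = 0. First row:
  (5 - 19.4853)·v_x + (-6)·v_y = 0, i.e. (-14.4853)·v_x + (-6)·v_y = 0,
  so v ∝ (b, λ_1 - a) = (-6, 14.4853); multiply by -1 so the first entry is positive: u = (6, -14.4853).
  ||u|| = √((6)² + (-14.4853)²) = √(245.8234) ≈ 15.6788,
  v_1 = u/||u|| ≈ (0.3827, -0.9239) (||v_1|| = 1).

λ_1 = 19.4853,  λ_2 = 2.5147;  v_1 ≈ (0.3827, -0.9239)


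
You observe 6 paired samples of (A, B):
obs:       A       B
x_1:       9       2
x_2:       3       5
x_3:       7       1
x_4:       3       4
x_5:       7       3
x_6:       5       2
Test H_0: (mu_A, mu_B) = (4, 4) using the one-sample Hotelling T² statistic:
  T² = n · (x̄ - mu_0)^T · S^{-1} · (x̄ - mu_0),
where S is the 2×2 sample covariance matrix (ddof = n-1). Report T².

Step 1 — sample mean vector:
  mean(A) = (9 + 3 + 7 + 3 + 7 + 5) / 6 = 34/6 = 5.6667
  mean(B) = (2 + 5 + 1 + 4 + 3 + 2) / 6 = 17/6 = 2.8333
  x̄ = (5.6667, 2.8333),  deviation x̄ - mu_0 = (5.6667, 2.8333) - (4, 4) = (1.6667, -1.1667).

Step 2 — sample covariance matrix, S[i,j] = (1/(n-1)) · Σ_k (x_{k,i} - mean_i) · (x_{k,j} - mean_j), divisor n-1 = 5:
  S[A,A] = ((3.3333)·(3.3333) + (-2.6667)·(-2.6667) + (1.3333)·(1.3333) + (-2.6667)·(-2.6667) + (1.3333)·(1.3333) + (-0.6667)·(-0.6667)) / 5 = 29.3333/5 = 5.8667
  S[A,B] = ((3.3333)·(-0.8333) + (-2.6667)·(2.1667) + (1.3333)·(-1.8333) + (-2.6667)·(1.1667) + (1.3333)·(0.1667) + (-0.6667)·(-0.8333)) / 5 = -13.3333/5 = -2.6667
  S[B,B] = ((-0.8333)·(-0.8333) + (2.1667)·(2.1667) + (-1.8333)·(-1.8333) + (1.1667)·(1.1667) + (0.1667)·(0.1667) + (-0.8333)·(-0.8333)) / 5 = 10.8333/5 = 2.1667
  S = [[5.8667, -2.6667],
 [-2.6667, 2.1667]].

Step 3 — invert S. det(S) = 5.8667·2.1667 - (-2.6667)² = 5.6.
  S^{-1} = (1/det) · [[d, -b], [-b, a]] = [[0.3869, 0.4762],
 [0.4762, 1.0476]].

Step 4 — quadratic form (x̄ - mu_0)^T · S^{-1} · (x̄ - mu_0):
  S^{-1} · (x̄ - mu_0) = (0.0893, -0.4286),
  (x̄ - mu_0)^T · [...] = (1.6667)·(0.0893) + (-1.1667)·(-0.4286) = 0.6488.

Step 5 — scale by n: T² = 6 · 0.6488 = 3.8929.

T² ≈ 3.8929


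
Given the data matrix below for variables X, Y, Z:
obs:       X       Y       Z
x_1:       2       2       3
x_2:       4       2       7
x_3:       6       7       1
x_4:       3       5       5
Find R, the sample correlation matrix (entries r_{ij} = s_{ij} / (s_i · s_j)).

Step 1 — column means:
  mean(X) = (2 + 4 + 6 + 3) / 4 = 15/4 = 3.75
  mean(Y) = (2 + 2 + 7 + 5) / 4 = 16/4 = 4
  mean(Z) = (3 + 7 + 1 + 5) / 4 = 16/4 = 4

Step 2 — sample variances and covariances s[i,j] = (1/(n-1)) · Σ_k (x_{k,i} - mean_i) · (x_{k,j} - mean_j), with n-1 = 3:
  s[X,X] = ((-1.75)·(-1.75) + (0.25)·(0.25) + (2.25)·(2.25) + (-0.75)·(-0.75)) / 3 = 8.75/3 = 2.9167
  s[X,Y] = ((-1.75)·(-2) + (0.25)·(-2) + (2.25)·(3) + (-0.75)·(1)) / 3 = 9/3 = 3
  s[X,Z] = ((-1.75)·(-1) + (0.25)·(3) + (2.25)·(-3) + (-0.75)·(1)) / 3 = -5/3 = -1.6667
  s[Y,Y] = ((-2)·(-2) + (-2)·(-2) + (3)·(3) + (1)·(1)) / 3 = 18/3 = 6
  s[Y,Z] = ((-2)·(-1) + (-2)·(3) + (3)·(-3) + (1)·(1)) / 3 = -12/3 = -4
  s[Z,Z] = ((-1)·(-1) + (3)·(3) + (-3)·(-3) + (1)·(1)) / 3 = 20/3 = 6.6667
  Sample standard deviations s_i = √(s[i,i]):
  s(X) = √(2.9167) = 1.7078
  s(Y) = √(6) = 2.4495
  s(Z) = √(6.6667) = 2.582

Step 3 — r_{ij} = s_{ij} / (s_i · s_j):
  r[X,X] = 1 (diagonal).
  r[X,Y] = 3 / (1.7078 · 2.4495) = 3 / 4.1833 = 0.7171
  r[X,Z] = -1.6667 / (1.7078 · 2.582) = -1.6667 / 4.4096 = -0.378
  r[Y,Y] = 1 (diagonal).
  r[Y,Z] = -4 / (2.4495 · 2.582) = -4 / 6.3246 = -0.6325
  r[Z,Z] = 1 (diagonal).

R is symmetric with unit diagonal. Assembling:

R = [[1, 0.7171, -0.378],
 [0.7171, 1, -0.6325],
 [-0.378, -0.6325, 1]]


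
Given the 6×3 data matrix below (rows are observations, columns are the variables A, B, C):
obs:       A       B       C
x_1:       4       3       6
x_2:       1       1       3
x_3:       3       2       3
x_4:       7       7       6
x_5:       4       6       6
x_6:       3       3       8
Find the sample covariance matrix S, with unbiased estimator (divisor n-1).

Step 1 — column means:
  mean(A) = (4 + 1 + 3 + 7 + 4 + 3) / 6 = 22/6 = 3.6667
  mean(B) = (3 + 1 + 2 + 7 + 6 + 3) / 6 = 22/6 = 3.6667
  mean(C) = (6 + 3 + 3 + 6 + 6 + 8) / 6 = 32/6 = 5.3333

Step 2 — sample covariance S[i,j] = (1/(n-1)) · Σ_k (x_{k,i} - mean_i) · (x_{k,j} - mean_j), with n-1 = 5.
  S[A,A] = ((0.3333)·(0.3333) + (-2.6667)·(-2.6667) + (-0.6667)·(-0.6667) + (3.3333)·(3.3333) + (0.3333)·(0.3333) + (-0.6667)·(-0.6667)) / 5 = 19.3333/5 = 3.8667
  S[A,B] = ((0.3333)·(-0.6667) + (-2.6667)·(-2.6667) + (-0.6667)·(-1.6667) + (3.3333)·(3.3333) + (0.3333)·(2.3333) + (-0.6667)·(-0.6667)) / 5 = 20.3333/5 = 4.0667
  S[A,C] = ((0.3333)·(0.6667) + (-2.6667)·(-2.3333) + (-0.6667)·(-2.3333) + (3.3333)·(0.6667) + (0.3333)·(0.6667) + (-0.6667)·(2.6667)) / 5 = 8.6667/5 = 1.7333
  S[B,B] = ((-0.6667)·(-0.6667) + (-2.6667)·(-2.6667) + (-1.6667)·(-1.6667) + (3.3333)·(3.3333) + (2.3333)·(2.3333) + (-0.6667)·(-0.6667)) / 5 = 27.3333/5 = 5.4667
  S[B,C] = ((-0.6667)·(0.6667) + (-2.6667)·(-2.3333) + (-1.6667)·(-2.3333) + (3.3333)·(0.6667) + (2.3333)·(0.6667) + (-0.6667)·(2.6667)) / 5 = 11.6667/5 = 2.3333
  S[C,C] = ((0.6667)·(0.6667) + (-2.3333)·(-2.3333) + (-2.3333)·(-2.3333) + (0.6667)·(0.6667) + (0.6667)·(0.6667) + (2.6667)·(2.6667)) / 5 = 19.3333/5 = 3.8667

S is symmetric (S[j,i] = S[i,j]). Assembling:

S = [[3.8667, 4.0667, 1.7333],
 [4.0667, 5.4667, 2.3333],
 [1.7333, 2.3333, 3.8667]]


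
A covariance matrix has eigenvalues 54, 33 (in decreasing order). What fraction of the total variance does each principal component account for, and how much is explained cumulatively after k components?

Step 1 — total variance = trace(Sigma) = Σ λ_i = 54 + 33 = 87.

Step 2 — fraction explained by component i = λ_i / Σ λ:
  PC1: 54/87 = 0.6207
  PC2: 33/87 = 0.3793

Step 3 — cumulative fraction after k components = (λ_1 + ... + λ_k) / Σ λ:
  k = 1: 54/87 = 0.6207
  k = 2: (54 + 33)/87 = 87/87 = 1

Summary (fraction, with percent):

explained: PC1 0.6207 (62.07%), PC2 0.3793 (37.93%);  cumulative: 0.6207, 1


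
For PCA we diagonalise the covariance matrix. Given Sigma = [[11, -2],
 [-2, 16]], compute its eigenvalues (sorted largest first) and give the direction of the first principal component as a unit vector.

Step 1 — characteristic polynomial of 2×2 Sigma:
  det(Sigma - λI) = λ² - trace · λ + det = 0.
  trace = 11 + 16 = 27, det = 11·16 - (-2)² = 172.
Step 2 — discriminant:
  Δ = trace² - 4·det = 729 - 688 = 41.
Step 3 — eigenvalues:
  λ = (trace ± √Δ)/2 = (27 ± 6.4031)/2,
  λ_1 = 16.7016,  λ_2 = 10.2984.

Step 4 — unit eigenvector for λ_1: solve (Sigma - λ_1 I)v = 0. First row:
  (11 - 16.7016)·v_x + (-2)·v_y = 0, i.e. (-5.7016)·v_x + (-2)·v_y = 0,
  so v ∝ (b, λ_1 - a) = (-2, 5.7016); multiply by -1 so the first entry is positive: u = (2, -5.7016).
  ||u|| = √((2)² + (-5.7016)²) = √(36.5078) ≈ 6.0422,
  v_1 = u/||u|| ≈ (0.331, -0.9436) (||v_1|| = 1).

λ_1 = 16.7016,  λ_2 = 10.2984;  v_1 ≈ (0.331, -0.9436)


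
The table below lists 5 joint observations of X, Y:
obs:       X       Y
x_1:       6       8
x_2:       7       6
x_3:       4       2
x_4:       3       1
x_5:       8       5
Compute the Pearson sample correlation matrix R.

Step 1 — column means:
  mean(X) = (6 + 7 + 4 + 3 + 8) / 5 = 28/5 = 5.6
  mean(Y) = (8 + 6 + 2 + 1 + 5) / 5 = 22/5 = 4.4

Step 2 — sample variances and covariances s[i,j] = (1/(n-1)) · Σ_k (x_{k,i} - mean_i) · (x_{k,j} - mean_j), with n-1 = 4:
  s[X,X] = ((0.4)·(0.4) + (1.4)·(1.4) + (-1.6)·(-1.6) + (-2.6)·(-2.6) + (2.4)·(2.4)) / 4 = 17.2/4 = 4.3
  s[X,Y] = ((0.4)·(3.6) + (1.4)·(1.6) + (-1.6)·(-2.4) + (-2.6)·(-3.4) + (2.4)·(0.6)) / 4 = 17.8/4 = 4.45
  s[Y,Y] = ((3.6)·(3.6) + (1.6)·(1.6) + (-2.4)·(-2.4) + (-3.4)·(-3.4) + (0.6)·(0.6)) / 4 = 33.2/4 = 8.3
  Sample standard deviations s_i = √(s[i,i]):
  s(X) = √(4.3) = 2.0736
  s(Y) = √(8.3) = 2.881

Step 3 — r_{ij} = s_{ij} / (s_i · s_j):
  r[X,X] = 1 (diagonal).
  r[X,Y] = 4.45 / (2.0736 · 2.881) = 4.45 / 5.9741 = 0.7449
  r[Y,Y] = 1 (diagonal).

R is symmetric with unit diagonal. Assembling:

R = [[1, 0.7449],
 [0.7449, 1]]


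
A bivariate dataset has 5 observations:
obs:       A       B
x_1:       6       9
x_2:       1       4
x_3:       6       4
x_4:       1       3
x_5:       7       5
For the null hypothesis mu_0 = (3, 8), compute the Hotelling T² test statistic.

Step 1 — sample mean vector:
  mean(A) = (6 + 1 + 6 + 1 + 7) / 5 = 21/5 = 4.2
  mean(B) = (9 + 4 + 4 + 3 + 5) / 5 = 25/5 = 5
  x̄ = (4.2, 5),  deviation x̄ - mu_0 = (4.2, 5) - (3, 8) = (1.2, -3).

Step 2 — sample covariance matrix, S[i,j] = (1/(n-1)) · Σ_k (x_{k,i} - mean_i) · (x_{k,j} - mean_j), divisor n-1 = 4:
  S[A,A] = ((1.8)·(1.8) + (-3.2)·(-3.2) + (1.8)·(1.8) + (-3.2)·(-3.2) + (2.8)·(2.8)) / 4 = 34.8/4 = 8.7
  S[A,B] = ((1.8)·(4) + (-3.2)·(-1) + (1.8)·(-1) + (-3.2)·(-2) + (2.8)·(0)) / 4 = 15/4 = 3.75
  S[B,B] = ((4)·(4) + (-1)·(-1) + (-1)·(-1) + (-2)·(-2) + (0)·(0)) / 4 = 22/4 = 5.5
  S = [[8.7, 3.75],
 [3.75, 5.5]].

Step 3 — invert S. det(S) = 8.7·5.5 - (3.75)² = 33.7875.
  S^{-1} = (1/det) · [[d, -b], [-b, a]] = [[0.1628, -0.111],
 [-0.111, 0.2575]].

Step 4 — quadratic form (x̄ - mu_0)^T · S^{-1} · (x̄ - mu_0):
  S^{-1} · (x̄ - mu_0) = (0.5283, -0.9057),
  (x̄ - mu_0)^T · [...] = (1.2)·(0.5283) + (-3)·(-0.9057) = 3.3509.

Step 5 — scale by n: T² = 5 · 3.3509 = 16.7547.

T² ≈ 16.7547


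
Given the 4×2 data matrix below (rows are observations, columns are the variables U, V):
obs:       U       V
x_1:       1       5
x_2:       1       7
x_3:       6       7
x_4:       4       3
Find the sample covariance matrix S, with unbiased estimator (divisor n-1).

Step 1 — column means:
  mean(U) = (1 + 1 + 6 + 4) / 4 = 12/4 = 3
  mean(V) = (5 + 7 + 7 + 3) / 4 = 22/4 = 5.5

Step 2 — sample covariance S[i,j] = (1/(n-1)) · Σ_k (x_{k,i} - mean_i) · (x_{k,j} - mean_j), with n-1 = 3.
  S[U,U] = ((-2)·(-2) + (-2)·(-2) + (3)·(3) + (1)·(1)) / 3 = 18/3 = 6
  S[U,V] = ((-2)·(-0.5) + (-2)·(1.5) + (3)·(1.5) + (1)·(-2.5)) / 3 = 0/3 = 0
  S[V,V] = ((-0.5)·(-0.5) + (1.5)·(1.5) + (1.5)·(1.5) + (-2.5)·(-2.5)) / 3 = 11/3 = 3.6667

S is symmetric (S[j,i] = S[i,j]). Assembling:

S = [[6, 0],
 [0, 3.6667]]


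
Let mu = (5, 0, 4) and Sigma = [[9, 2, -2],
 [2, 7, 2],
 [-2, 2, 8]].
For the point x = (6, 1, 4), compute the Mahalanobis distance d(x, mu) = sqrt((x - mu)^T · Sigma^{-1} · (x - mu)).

Step 1 — centre the observation: (x - mu) = (1, 1, 0).

Step 2 — invert Sigma (cofactor / det for 3×3, or solve directly):
  Sigma^{-1} = [[0.1327, -0.051, 0.0459],
 [-0.051, 0.1735, -0.0561],
 [0.0459, -0.0561, 0.1505]].

Step 3 — form the quadratic (x - mu)^T · Sigma^{-1} · (x - mu):
  Sigma^{-1} · (x - mu) = (0.0816, 0.1224, -0.0102).
  (x - mu)^T · [Sigma^{-1} · (x - mu)] = (1)·(0.0816) + (1)·(0.1224) + (0)·(-0.0102) = 0.2041.

Step 4 — take square root: d = √(0.2041) ≈ 0.4518.

d(x, mu) = √(0.2041) ≈ 0.4518


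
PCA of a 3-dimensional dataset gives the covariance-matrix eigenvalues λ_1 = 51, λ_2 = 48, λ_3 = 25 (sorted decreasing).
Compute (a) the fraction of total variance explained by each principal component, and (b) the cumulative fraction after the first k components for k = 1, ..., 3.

Step 1 — total variance = trace(Sigma) = Σ λ_i = 51 + 48 + 25 = 124.

Step 2 — fraction explained by component i = λ_i / Σ λ:
  PC1: 51/124 = 0.4113
  PC2: 48/124 = 0.3871
  PC3: 25/124 = 0.2016

Step 3 — cumulative fraction after k components = (λ_1 + ... + λ_k) / Σ λ:
  k = 1: 51/124 = 0.4113
  k = 2: (51 + 48)/124 = 99/124 = 0.7984
  k = 3: (51 + 48 + 25)/124 = 124/124 = 1

Summary (fraction, with percent):

explained: PC1 0.4113 (41.13%), PC2 0.3871 (38.71%), PC3 0.2016 (20.16%);  cumulative: 0.4113, 0.7984, 1


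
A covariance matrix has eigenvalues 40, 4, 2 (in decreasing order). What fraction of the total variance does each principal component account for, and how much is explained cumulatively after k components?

Step 1 — total variance = trace(Sigma) = Σ λ_i = 40 + 4 + 2 = 46.

Step 2 — fraction explained by component i = λ_i / Σ λ:
  PC1: 40/46 = 0.8696
  PC2: 4/46 = 0.087
  PC3: 2/46 = 0.0435

Step 3 — cumulative fraction after k components = (λ_1 + ... + λ_k) / Σ λ:
  k = 1: 40/46 = 0.8696
  k = 2: (40 + 4)/46 = 44/46 = 0.9565
  k = 3: (40 + 4 + 2)/46 = 46/46 = 1

Summary (fraction, with percent):

explained: PC1 0.8696 (86.96%), PC2 0.087 (8.7%), PC3 0.0435 (4.35%);  cumulative: 0.8696, 0.9565, 1


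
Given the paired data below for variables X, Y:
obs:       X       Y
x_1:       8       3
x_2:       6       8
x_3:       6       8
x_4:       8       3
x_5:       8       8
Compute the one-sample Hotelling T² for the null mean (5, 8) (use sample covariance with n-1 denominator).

Step 1 — sample mean vector:
  mean(X) = (8 + 6 + 6 + 8 + 8) / 5 = 36/5 = 7.2
  mean(Y) = (3 + 8 + 8 + 3 + 8) / 5 = 30/5 = 6
  x̄ = (7.2, 6),  deviation x̄ - mu_0 = (7.2, 6) - (5, 8) = (2.2, -2).

Step 2 — sample covariance matrix, S[i,j] = (1/(n-1)) · Σ_k (x_{k,i} - mean_i) · (x_{k,j} - mean_j), divisor n-1 = 4:
  S[X,X] = ((0.8)·(0.8) + (-1.2)·(-1.2) + (-1.2)·(-1.2) + (0.8)·(0.8) + (0.8)·(0.8)) / 4 = 4.8/4 = 1.2
  S[X,Y] = ((0.8)·(-3) + (-1.2)·(2) + (-1.2)·(2) + (0.8)·(-3) + (0.8)·(2)) / 4 = -8/4 = -2
  S[Y,Y] = ((-3)·(-3) + (2)·(2) + (2)·(2) + (-3)·(-3) + (2)·(2)) / 4 = 30/4 = 7.5
  S = [[1.2, -2],
 [-2, 7.5]].

Step 3 — invert S. det(S) = 1.2·7.5 - (-2)² = 5.
  S^{-1} = (1/det) · [[d, -b], [-b, a]] = [[1.5, 0.4],
 [0.4, 0.24]].

Step 4 — quadratic form (x̄ - mu_0)^T · S^{-1} · (x̄ - mu_0):
  S^{-1} · (x̄ - mu_0) = (2.5, 0.4),
  (x̄ - mu_0)^T · [...] = (2.2)·(2.5) + (-2)·(0.4) = 4.7.

Step 5 — scale by n: T² = 5 · 4.7 = 23.5.

T² ≈ 23.5


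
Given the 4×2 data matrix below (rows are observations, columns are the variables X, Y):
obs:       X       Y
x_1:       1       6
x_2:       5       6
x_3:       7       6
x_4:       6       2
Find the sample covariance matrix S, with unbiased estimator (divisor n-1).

Step 1 — column means:
  mean(X) = (1 + 5 + 7 + 6) / 4 = 19/4 = 4.75
  mean(Y) = (6 + 6 + 6 + 2) / 4 = 20/4 = 5

Step 2 — sample covariance S[i,j] = (1/(n-1)) · Σ_k (x_{k,i} - mean_i) · (x_{k,j} - mean_j), with n-1 = 3.
  S[X,X] = ((-3.75)·(-3.75) + (0.25)·(0.25) + (2.25)·(2.25) + (1.25)·(1.25)) / 3 = 20.75/3 = 6.9167
  S[X,Y] = ((-3.75)·(1) + (0.25)·(1) + (2.25)·(1) + (1.25)·(-3)) / 3 = -5/3 = -1.6667
  S[Y,Y] = ((1)·(1) + (1)·(1) + (1)·(1) + (-3)·(-3)) / 3 = 12/3 = 4

S is symmetric (S[j,i] = S[i,j]). Assembling:

S = [[6.9167, -1.6667],
 [-1.6667, 4]]


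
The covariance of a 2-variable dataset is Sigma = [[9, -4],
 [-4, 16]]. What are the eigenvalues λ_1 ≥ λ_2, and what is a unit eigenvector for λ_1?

Step 1 — characteristic polynomial of 2×2 Sigma:
  det(Sigma - λI) = λ² - trace · λ + det = 0.
  trace = 9 + 16 = 25, det = 9·16 - (-4)² = 128.
Step 2 — discriminant:
  Δ = trace² - 4·det = 625 - 512 = 113.
Step 3 — eigenvalues:
  λ = (trace ± √Δ)/2 = (25 ± 10.6301)/2,
  λ_1 = 17.8151,  λ_2 = 7.1849.

Step 4 — unit eigenvector for λ_1: solve (Sigma - λ_1 I)v = 0. First row:
  (9 - 17.8151)·v_x + (-4)·v_y = 0, i.e. (-8.8151)·v_x + (-4)·v_y = 0,
  so v ∝ (b, λ_1 - a) = (-4, 8.8151); multiply by -1 so the first entry is positive: u = (4, -8.8151).
  ||u|| = √((4)² + (-8.8151)²) = √(93.7055) ≈ 9.6802,
  v_1 = u/||u|| ≈ (0.4132, -0.9106) (||v_1|| = 1).

λ_1 = 17.8151,  λ_2 = 7.1849;  v_1 ≈ (0.4132, -0.9106)


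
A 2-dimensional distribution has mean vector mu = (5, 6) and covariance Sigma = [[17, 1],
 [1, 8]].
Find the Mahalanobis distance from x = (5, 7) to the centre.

Step 1 — centre the observation: (x - mu) = (0, 1).

Step 2 — invert Sigma. det(Sigma) = 17·8 - (1)² = 135.
  Sigma^{-1} = (1/det) · [[d, -b], [-b, a]] = [[0.0593, -0.0074],
 [-0.0074, 0.1259]].

Step 3 — form the quadratic (x - mu)^T · Sigma^{-1} · (x - mu):
  Sigma^{-1} · (x - mu) = (-0.0074, 0.1259).
  (x - mu)^T · [Sigma^{-1} · (x - mu)] = (0)·(-0.0074) + (1)·(0.1259) = 0.1259.

Step 4 — take square root: d = √(0.1259) ≈ 0.3549.

d(x, mu) = √(0.1259) ≈ 0.3549


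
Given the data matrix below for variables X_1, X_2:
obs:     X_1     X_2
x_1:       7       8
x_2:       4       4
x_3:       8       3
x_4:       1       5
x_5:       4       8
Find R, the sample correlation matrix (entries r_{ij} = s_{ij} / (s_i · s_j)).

Step 1 — column means:
  mean(X_1) = (7 + 4 + 8 + 1 + 4) / 5 = 24/5 = 4.8
  mean(X_2) = (8 + 4 + 3 + 5 + 8) / 5 = 28/5 = 5.6

Step 2 — sample variances and covariances s[i,j] = (1/(n-1)) · Σ_k (x_{k,i} - mean_i) · (x_{k,j} - mean_j), with n-1 = 4:
  s[X_1,X_1] = ((2.2)·(2.2) + (-0.8)·(-0.8) + (3.2)·(3.2) + (-3.8)·(-3.8) + (-0.8)·(-0.8)) / 4 = 30.8/4 = 7.7
  s[X_1,X_2] = ((2.2)·(2.4) + (-0.8)·(-1.6) + (3.2)·(-2.6) + (-3.8)·(-0.6) + (-0.8)·(2.4)) / 4 = -1.4/4 = -0.35
  s[X_2,X_2] = ((2.4)·(2.4) + (-1.6)·(-1.6) + (-2.6)·(-2.6) + (-0.6)·(-0.6) + (2.4)·(2.4)) / 4 = 21.2/4 = 5.3
  Sample standard deviations s_i = √(s[i,i]):
  s(X_1) = √(7.7) = 2.7749
  s(X_2) = √(5.3) = 2.3022

Step 3 — r_{ij} = s_{ij} / (s_i · s_j):
  r[X_1,X_1] = 1 (diagonal).
  r[X_1,X_2] = -0.35 / (2.7749 · 2.3022) = -0.35 / 6.3883 = -0.0548
  r[X_2,X_2] = 1 (diagonal).

R is symmetric with unit diagonal. Assembling:

R = [[1, -0.0548],
 [-0.0548, 1]]


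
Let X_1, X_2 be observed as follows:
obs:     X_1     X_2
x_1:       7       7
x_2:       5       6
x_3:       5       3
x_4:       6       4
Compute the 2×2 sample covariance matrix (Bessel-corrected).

Step 1 — column means:
  mean(X_1) = (7 + 5 + 5 + 6) / 4 = 23/4 = 5.75
  mean(X_2) = (7 + 6 + 3 + 4) / 4 = 20/4 = 5

Step 2 — sample covariance S[i,j] = (1/(n-1)) · Σ_k (x_{k,i} - mean_i) · (x_{k,j} - mean_j), with n-1 = 3.
  S[X_1,X_1] = ((1.25)·(1.25) + (-0.75)·(-0.75) + (-0.75)·(-0.75) + (0.25)·(0.25)) / 3 = 2.75/3 = 0.9167
  S[X_1,X_2] = ((1.25)·(2) + (-0.75)·(1) + (-0.75)·(-2) + (0.25)·(-1)) / 3 = 3/3 = 1
  S[X_2,X_2] = ((2)·(2) + (1)·(1) + (-2)·(-2) + (-1)·(-1)) / 3 = 10/3 = 3.3333

S is symmetric (S[j,i] = S[i,j]). Assembling:

S = [[0.9167, 1],
 [1, 3.3333]]


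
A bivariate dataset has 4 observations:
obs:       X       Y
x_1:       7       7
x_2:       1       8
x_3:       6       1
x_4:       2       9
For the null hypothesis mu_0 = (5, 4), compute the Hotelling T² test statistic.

Step 1 — sample mean vector:
  mean(X) = (7 + 1 + 6 + 2) / 4 = 16/4 = 4
  mean(Y) = (7 + 8 + 1 + 9) / 4 = 25/4 = 6.25
  x̄ = (4, 6.25),  deviation x̄ - mu_0 = (4, 6.25) - (5, 4) = (-1, 2.25).

Step 2 — sample covariance matrix, S[i,j] = (1/(n-1)) · Σ_k (x_{k,i} - mean_i) · (x_{k,j} - mean_j), divisor n-1 = 3:
  S[X,X] = ((3)·(3) + (-3)·(-3) + (2)·(2) + (-2)·(-2)) / 3 = 26/3 = 8.6667
  S[X,Y] = ((3)·(0.75) + (-3)·(1.75) + (2)·(-5.25) + (-2)·(2.75)) / 3 = -19/3 = -6.3333
  S[Y,Y] = ((0.75)·(0.75) + (1.75)·(1.75) + (-5.25)·(-5.25) + (2.75)·(2.75)) / 3 = 38.75/3 = 12.9167
  S = [[8.6667, -6.3333],
 [-6.3333, 12.9167]].

Step 3 — invert S. det(S) = 8.6667·12.9167 - (-6.3333)² = 71.8333.
  S^{-1} = (1/det) · [[d, -b], [-b, a]] = [[0.1798, 0.0882],
 [0.0882, 0.1206]].

Step 4 — quadratic form (x̄ - mu_0)^T · S^{-1} · (x̄ - mu_0):
  S^{-1} · (x̄ - mu_0) = (0.0186, 0.1833),
  (x̄ - mu_0)^T · [...] = (-1)·(0.0186) + (2.25)·(0.1833) = 0.3939.

Step 5 — scale by n: T² = 4 · 0.3939 = 1.5754.

T² ≈ 1.5754


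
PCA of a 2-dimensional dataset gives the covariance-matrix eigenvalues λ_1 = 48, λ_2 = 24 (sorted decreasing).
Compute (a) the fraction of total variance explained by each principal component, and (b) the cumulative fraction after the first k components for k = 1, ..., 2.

Step 1 — total variance = trace(Sigma) = Σ λ_i = 48 + 24 = 72.

Step 2 — fraction explained by component i = λ_i / Σ λ:
  PC1: 48/72 = 0.6667
  PC2: 24/72 = 0.3333

Step 3 — cumulative fraction after k components = (λ_1 + ... + λ_k) / Σ λ:
  k = 1: 48/72 = 0.6667
  k = 2: (48 + 24)/72 = 72/72 = 1

Summary (fraction, with percent):

explained: PC1 0.6667 (66.67%), PC2 0.3333 (33.33%);  cumulative: 0.6667, 1


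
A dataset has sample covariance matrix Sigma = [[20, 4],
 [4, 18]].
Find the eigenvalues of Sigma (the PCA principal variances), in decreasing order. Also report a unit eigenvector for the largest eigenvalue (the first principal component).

Step 1 — characteristic polynomial of 2×2 Sigma:
  det(Sigma - λI) = λ² - trace · λ + det = 0.
  trace = 20 + 18 = 38, det = 20·18 - (4)² = 344.
Step 2 — discriminant:
  Δ = trace² - 4·det = 1444 - 1376 = 68.
Step 3 — eigenvalues:
  λ = (trace ± √Δ)/2 = (38 ± 8.2462)/2,
  λ_1 = 23.1231,  λ_2 = 14.8769.

Step 4 — unit eigenvector for λ_1: solve (Sigma - λ_1 I)v = 0. First row:
  (20 - 23.1231)·v_x + (4)·v_y = 0, i.e. (-3.1231)·v_x + (4)·v_y = 0,
  so v ∝ (b, λ_1 - a) = (4, 3.1231) = u.
  ||u|| = √((4)² + (3.1231)²) = √(25.7538) ≈ 5.0748,
  v_1 = u/||u|| ≈ (0.7882, 0.6154) (||v_1|| = 1).

λ_1 = 23.1231,  λ_2 = 14.8769;  v_1 ≈ (0.7882, 0.6154)


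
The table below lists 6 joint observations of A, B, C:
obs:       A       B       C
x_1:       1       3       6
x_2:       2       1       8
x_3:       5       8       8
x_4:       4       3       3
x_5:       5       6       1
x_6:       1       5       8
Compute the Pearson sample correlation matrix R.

Step 1 — column means:
  mean(A) = (1 + 2 + 5 + 4 + 5 + 1) / 6 = 18/6 = 3
  mean(B) = (3 + 1 + 8 + 3 + 6 + 5) / 6 = 26/6 = 4.3333
  mean(C) = (6 + 8 + 8 + 3 + 1 + 8) / 6 = 34/6 = 5.6667

Step 2 — sample variances and covariances s[i,j] = (1/(n-1)) · Σ_k (x_{k,i} - mean_i) · (x_{k,j} - mean_j), with n-1 = 5:
  s[A,A] = ((-2)·(-2) + (-1)·(-1) + (2)·(2) + (1)·(1) + (2)·(2) + (-2)·(-2)) / 5 = 18/5 = 3.6
  s[A,B] = ((-2)·(-1.3333) + (-1)·(-3.3333) + (2)·(3.6667) + (1)·(-1.3333) + (2)·(1.6667) + (-2)·(0.6667)) / 5 = 14/5 = 2.8
  s[A,C] = ((-2)·(0.3333) + (-1)·(2.3333) + (2)·(2.3333) + (1)·(-2.6667) + (2)·(-4.6667) + (-2)·(2.3333)) / 5 = -15/5 = -3
  s[B,B] = ((-1.3333)·(-1.3333) + (-3.3333)·(-3.3333) + (3.6667)·(3.6667) + (-1.3333)·(-1.3333) + (1.6667)·(1.6667) + (0.6667)·(0.6667)) / 5 = 31.3333/5 = 6.2667
  s[B,C] = ((-1.3333)·(0.3333) + (-3.3333)·(2.3333) + (3.6667)·(2.3333) + (-1.3333)·(-2.6667) + (1.6667)·(-4.6667) + (0.6667)·(2.3333)) / 5 = -2.3333/5 = -0.4667
  s[C,C] = ((0.3333)·(0.3333) + (2.3333)·(2.3333) + (2.3333)·(2.3333) + (-2.6667)·(-2.6667) + (-4.6667)·(-4.6667) + (2.3333)·(2.3333)) / 5 = 45.3333/5 = 9.0667
  Sample standard deviations s_i = √(s[i,i]):
  s(A) = √(3.6) = 1.8974
  s(B) = √(6.2667) = 2.5033
  s(C) = √(9.0667) = 3.0111

Step 3 — r_{ij} = s_{ij} / (s_i · s_j):
  r[A,A] = 1 (diagonal).
  r[A,B] = 2.8 / (1.8974 · 2.5033) = 2.8 / 4.7497 = 0.5895
  r[A,C] = -3 / (1.8974 · 3.0111) = -3 / 5.7131 = -0.5251
  r[B,B] = 1 (diagonal).
  r[B,C] = -0.4667 / (2.5033 · 3.0111) = -0.4667 / 7.5378 = -0.0619
  r[C,C] = 1 (diagonal).

R is symmetric with unit diagonal. Assembling:

R = [[1, 0.5895, -0.5251],
 [0.5895, 1, -0.0619],
 [-0.5251, -0.0619, 1]]


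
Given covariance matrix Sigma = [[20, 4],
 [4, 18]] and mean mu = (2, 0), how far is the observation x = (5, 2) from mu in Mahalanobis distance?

Step 1 — centre the observation: (x - mu) = (3, 2).

Step 2 — invert Sigma. det(Sigma) = 20·18 - (4)² = 344.
  Sigma^{-1} = (1/det) · [[d, -b], [-b, a]] = [[0.0523, -0.0116],
 [-0.0116, 0.0581]].

Step 3 — form the quadratic (x - mu)^T · Sigma^{-1} · (x - mu):
  Sigma^{-1} · (x - mu) = (0.1337, 0.0814).
  (x - mu)^T · [Sigma^{-1} · (x - mu)] = (3)·(0.1337) + (2)·(0.0814) = 0.564.

Step 4 — take square root: d = √(0.564) ≈ 0.751.

d(x, mu) = √(0.564) ≈ 0.751


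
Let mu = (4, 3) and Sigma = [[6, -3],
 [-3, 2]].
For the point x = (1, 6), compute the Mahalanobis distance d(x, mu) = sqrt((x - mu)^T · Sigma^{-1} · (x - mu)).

Step 1 — centre the observation: (x - mu) = (-3, 3).

Step 2 — invert Sigma. det(Sigma) = 6·2 - (-3)² = 3.
  Sigma^{-1} = (1/det) · [[d, -b], [-b, a]] = [[0.6667, 1],
 [1, 2]].

Step 3 — form the quadratic (x - mu)^T · Sigma^{-1} · (x - mu):
  Sigma^{-1} · (x - mu) = (1, 3).
  (x - mu)^T · [Sigma^{-1} · (x - mu)] = (-3)·(1) + (3)·(3) = 6.

Step 4 — take square root: d = √(6) ≈ 2.4495.

d(x, mu) = √(6) ≈ 2.4495


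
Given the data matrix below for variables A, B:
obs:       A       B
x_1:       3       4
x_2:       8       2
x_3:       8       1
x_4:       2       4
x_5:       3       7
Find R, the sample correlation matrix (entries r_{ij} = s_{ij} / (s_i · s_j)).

Step 1 — column means:
  mean(A) = (3 + 8 + 8 + 2 + 3) / 5 = 24/5 = 4.8
  mean(B) = (4 + 2 + 1 + 4 + 7) / 5 = 18/5 = 3.6

Step 2 — sample variances and covariances s[i,j] = (1/(n-1)) · Σ_k (x_{k,i} - mean_i) · (x_{k,j} - mean_j), with n-1 = 4:
  s[A,A] = ((-1.8)·(-1.8) + (3.2)·(3.2) + (3.2)·(3.2) + (-2.8)·(-2.8) + (-1.8)·(-1.8)) / 4 = 34.8/4 = 8.7
  s[A,B] = ((-1.8)·(0.4) + (3.2)·(-1.6) + (3.2)·(-2.6) + (-2.8)·(0.4) + (-1.8)·(3.4)) / 4 = -21.4/4 = -5.35
  s[B,B] = ((0.4)·(0.4) + (-1.6)·(-1.6) + (-2.6)·(-2.6) + (0.4)·(0.4) + (3.4)·(3.4)) / 4 = 21.2/4 = 5.3
  Sample standard deviations s_i = √(s[i,i]):
  s(A) = √(8.7) = 2.9496
  s(B) = √(5.3) = 2.3022

Step 3 — r_{ij} = s_{ij} / (s_i · s_j):
  r[A,A] = 1 (diagonal).
  r[A,B] = -5.35 / (2.9496 · 2.3022) = -5.35 / 6.7904 = -0.7879
  r[B,B] = 1 (diagonal).

R is symmetric with unit diagonal. Assembling:

R = [[1, -0.7879],
 [-0.7879, 1]]


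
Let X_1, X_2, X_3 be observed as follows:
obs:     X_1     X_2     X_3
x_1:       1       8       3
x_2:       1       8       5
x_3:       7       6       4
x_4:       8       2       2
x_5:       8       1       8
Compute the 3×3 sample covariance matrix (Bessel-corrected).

Step 1 — column means:
  mean(X_1) = (1 + 1 + 7 + 8 + 8) / 5 = 25/5 = 5
  mean(X_2) = (8 + 8 + 6 + 2 + 1) / 5 = 25/5 = 5
  mean(X_3) = (3 + 5 + 4 + 2 + 8) / 5 = 22/5 = 4.4

Step 2 — sample covariance S[i,j] = (1/(n-1)) · Σ_k (x_{k,i} - mean_i) · (x_{k,j} - mean_j), with n-1 = 4.
  S[X_1,X_1] = ((-4)·(-4) + (-4)·(-4) + (2)·(2) + (3)·(3) + (3)·(3)) / 4 = 54/4 = 13.5
  S[X_1,X_2] = ((-4)·(3) + (-4)·(3) + (2)·(1) + (3)·(-3) + (3)·(-4)) / 4 = -43/4 = -10.75
  S[X_1,X_3] = ((-4)·(-1.4) + (-4)·(0.6) + (2)·(-0.4) + (3)·(-2.4) + (3)·(3.6)) / 4 = 6/4 = 1.5
  S[X_2,X_2] = ((3)·(3) + (3)·(3) + (1)·(1) + (-3)·(-3) + (-4)·(-4)) / 4 = 44/4 = 11
  S[X_2,X_3] = ((3)·(-1.4) + (3)·(0.6) + (1)·(-0.4) + (-3)·(-2.4) + (-4)·(3.6)) / 4 = -10/4 = -2.5
  S[X_3,X_3] = ((-1.4)·(-1.4) + (0.6)·(0.6) + (-0.4)·(-0.4) + (-2.4)·(-2.4) + (3.6)·(3.6)) / 4 = 21.2/4 = 5.3

S is symmetric (S[j,i] = S[i,j]). Assembling:

S = [[13.5, -10.75, 1.5],
 [-10.75, 11, -2.5],
 [1.5, -2.5, 5.3]]


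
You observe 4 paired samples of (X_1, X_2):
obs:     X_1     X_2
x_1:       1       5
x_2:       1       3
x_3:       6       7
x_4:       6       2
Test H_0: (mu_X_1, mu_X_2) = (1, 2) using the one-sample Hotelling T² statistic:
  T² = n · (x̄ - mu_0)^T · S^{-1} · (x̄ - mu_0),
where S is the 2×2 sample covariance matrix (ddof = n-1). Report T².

Step 1 — sample mean vector:
  mean(X_1) = (1 + 1 + 6 + 6) / 4 = 14/4 = 3.5
  mean(X_2) = (5 + 3 + 7 + 2) / 4 = 17/4 = 4.25
  x̄ = (3.5, 4.25),  deviation x̄ - mu_0 = (3.5, 4.25) - (1, 2) = (2.5, 2.25).

Step 2 — sample covariance matrix, S[i,j] = (1/(n-1)) · Σ_k (x_{k,i} - mean_i) · (x_{k,j} - mean_j), divisor n-1 = 3:
  S[X_1,X_1] = ((-2.5)·(-2.5) + (-2.5)·(-2.5) + (2.5)·(2.5) + (2.5)·(2.5)) / 3 = 25/3 = 8.3333
  S[X_1,X_2] = ((-2.5)·(0.75) + (-2.5)·(-1.25) + (2.5)·(2.75) + (2.5)·(-2.25)) / 3 = 2.5/3 = 0.8333
  S[X_2,X_2] = ((0.75)·(0.75) + (-1.25)·(-1.25) + (2.75)·(2.75) + (-2.25)·(-2.25)) / 3 = 14.75/3 = 4.9167
  S = [[8.3333, 0.8333],
 [0.8333, 4.9167]].

Step 3 — invert S. det(S) = 8.3333·4.9167 - (0.8333)² = 40.2778.
  S^{-1} = (1/det) · [[d, -b], [-b, a]] = [[0.1221, -0.0207],
 [-0.0207, 0.2069]].

Step 4 — quadratic form (x̄ - mu_0)^T · S^{-1} · (x̄ - mu_0):
  S^{-1} · (x̄ - mu_0) = (0.2586, 0.4138),
  (x̄ - mu_0)^T · [...] = (2.5)·(0.2586) + (2.25)·(0.4138) = 1.5776.

Step 5 — scale by n: T² = 4 · 1.5776 = 6.3103.

T² ≈ 6.3103
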